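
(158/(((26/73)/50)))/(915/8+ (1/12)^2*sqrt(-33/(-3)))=683873928000/3526391557 - 41522400*sqrt(11)/3526391557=193.89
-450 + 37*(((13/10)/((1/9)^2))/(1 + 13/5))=2529/4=632.25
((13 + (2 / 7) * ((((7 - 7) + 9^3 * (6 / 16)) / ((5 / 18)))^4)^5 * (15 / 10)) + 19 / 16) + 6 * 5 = 228532044137599177017869183161846685251274404207185590172037131001271412029099114058803 / 734003200000000000000000000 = 311350201385496925650827100000000000000000000000000000000000.00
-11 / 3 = -3.67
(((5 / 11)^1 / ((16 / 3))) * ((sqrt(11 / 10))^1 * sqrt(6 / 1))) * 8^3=96 * sqrt(165) / 11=112.10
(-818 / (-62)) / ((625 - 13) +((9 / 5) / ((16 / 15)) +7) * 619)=6544 / 2970823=0.00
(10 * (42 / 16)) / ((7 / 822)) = 6165 / 2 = 3082.50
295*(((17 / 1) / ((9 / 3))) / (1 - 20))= -5015 / 57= -87.98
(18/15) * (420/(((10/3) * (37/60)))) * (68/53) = 616896/1961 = 314.58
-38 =-38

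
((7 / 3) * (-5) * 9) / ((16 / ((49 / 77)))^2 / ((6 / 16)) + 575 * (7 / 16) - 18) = -246960 / 4514267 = -0.05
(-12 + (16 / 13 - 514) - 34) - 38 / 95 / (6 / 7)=-109051 / 195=-559.24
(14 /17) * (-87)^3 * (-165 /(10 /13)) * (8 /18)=878882004 /17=51698941.41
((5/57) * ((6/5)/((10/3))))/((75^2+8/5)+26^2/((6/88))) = 9/4429261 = 0.00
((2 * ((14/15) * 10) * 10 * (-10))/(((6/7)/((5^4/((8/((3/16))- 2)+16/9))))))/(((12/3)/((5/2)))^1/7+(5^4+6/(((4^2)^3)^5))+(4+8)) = -123578773775046410240000000/2455649594297041524117079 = -50.32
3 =3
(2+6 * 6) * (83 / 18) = 1577 / 9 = 175.22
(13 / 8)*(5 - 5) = 0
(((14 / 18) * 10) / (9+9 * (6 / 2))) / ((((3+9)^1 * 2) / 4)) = 35 / 972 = 0.04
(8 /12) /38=1 /57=0.02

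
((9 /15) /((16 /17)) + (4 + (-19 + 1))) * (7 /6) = -7483 /480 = -15.59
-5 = -5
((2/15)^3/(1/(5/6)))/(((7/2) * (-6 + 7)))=8/14175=0.00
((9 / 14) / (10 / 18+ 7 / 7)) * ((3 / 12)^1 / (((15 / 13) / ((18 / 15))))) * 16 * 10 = 4212 / 245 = 17.19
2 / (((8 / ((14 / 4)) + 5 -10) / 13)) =-182 / 19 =-9.58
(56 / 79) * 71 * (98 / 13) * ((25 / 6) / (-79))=-4870600 / 243399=-20.01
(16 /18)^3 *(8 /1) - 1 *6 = -278 /729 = -0.38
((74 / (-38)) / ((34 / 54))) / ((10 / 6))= -2997 / 1615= -1.86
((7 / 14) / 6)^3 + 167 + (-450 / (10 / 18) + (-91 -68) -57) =-1484351 / 1728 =-859.00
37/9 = 4.11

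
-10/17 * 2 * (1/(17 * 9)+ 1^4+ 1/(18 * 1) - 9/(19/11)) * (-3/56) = -120595/461244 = -0.26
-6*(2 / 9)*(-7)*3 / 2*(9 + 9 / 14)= 135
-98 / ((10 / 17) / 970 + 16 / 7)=-42.86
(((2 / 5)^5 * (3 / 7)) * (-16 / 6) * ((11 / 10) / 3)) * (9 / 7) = -4224 / 765625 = -0.01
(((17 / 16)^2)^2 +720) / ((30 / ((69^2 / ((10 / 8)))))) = 91573.00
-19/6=-3.17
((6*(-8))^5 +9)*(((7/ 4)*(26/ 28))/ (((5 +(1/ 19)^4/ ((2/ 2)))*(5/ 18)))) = -1295045962892721/ 4344040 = -298120174.51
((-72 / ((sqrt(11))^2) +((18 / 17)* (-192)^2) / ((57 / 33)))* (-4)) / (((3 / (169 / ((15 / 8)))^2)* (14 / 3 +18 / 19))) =-1018885570976 / 23375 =-43588687.53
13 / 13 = 1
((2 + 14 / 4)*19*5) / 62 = 1045 / 124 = 8.43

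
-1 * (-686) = 686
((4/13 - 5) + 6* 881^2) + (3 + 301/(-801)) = 48492965423/10413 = 4656963.93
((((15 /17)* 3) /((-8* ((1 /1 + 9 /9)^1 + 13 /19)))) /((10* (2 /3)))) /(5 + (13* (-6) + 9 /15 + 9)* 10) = 171 /6279392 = 0.00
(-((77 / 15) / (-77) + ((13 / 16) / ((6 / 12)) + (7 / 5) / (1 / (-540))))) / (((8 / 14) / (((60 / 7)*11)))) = 995863 / 8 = 124482.88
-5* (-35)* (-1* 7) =-1225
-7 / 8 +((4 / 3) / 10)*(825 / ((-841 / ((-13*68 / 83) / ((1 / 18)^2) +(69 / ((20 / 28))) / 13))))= 3263191303 / 7259512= 449.51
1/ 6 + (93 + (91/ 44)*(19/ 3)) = 14027/ 132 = 106.27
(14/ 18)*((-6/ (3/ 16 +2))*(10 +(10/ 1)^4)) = -64064/ 3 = -21354.67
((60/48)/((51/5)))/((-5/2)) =-5/102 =-0.05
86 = 86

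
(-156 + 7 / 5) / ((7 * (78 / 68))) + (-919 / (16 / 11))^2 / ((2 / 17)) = 2371349142221 / 698880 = 3393070.54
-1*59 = -59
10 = 10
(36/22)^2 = 324/121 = 2.68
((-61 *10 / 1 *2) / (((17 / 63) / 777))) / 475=-11944044 / 1615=-7395.69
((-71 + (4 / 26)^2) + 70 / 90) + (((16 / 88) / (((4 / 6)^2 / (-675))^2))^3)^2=3843125804460277887895216518564234262455683789377 / 706358615998464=5440757311394690896112066000000000.00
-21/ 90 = -0.23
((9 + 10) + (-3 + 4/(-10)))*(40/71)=8.79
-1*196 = -196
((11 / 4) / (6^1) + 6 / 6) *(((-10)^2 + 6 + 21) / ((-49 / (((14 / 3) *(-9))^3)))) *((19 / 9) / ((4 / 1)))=591185 / 4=147796.25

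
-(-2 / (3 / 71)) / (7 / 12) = 568 / 7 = 81.14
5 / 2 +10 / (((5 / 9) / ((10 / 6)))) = 65 / 2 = 32.50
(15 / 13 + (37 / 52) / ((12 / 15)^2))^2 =21025 / 4096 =5.13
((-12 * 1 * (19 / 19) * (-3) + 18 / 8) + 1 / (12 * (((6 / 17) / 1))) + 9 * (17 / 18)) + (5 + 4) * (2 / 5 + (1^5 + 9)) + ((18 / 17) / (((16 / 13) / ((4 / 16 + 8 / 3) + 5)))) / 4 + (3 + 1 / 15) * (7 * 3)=4047793 / 19584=206.69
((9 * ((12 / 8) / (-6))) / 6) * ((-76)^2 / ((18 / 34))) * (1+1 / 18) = -116603 / 27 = -4318.63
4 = 4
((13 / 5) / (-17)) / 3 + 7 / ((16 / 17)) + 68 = 75.39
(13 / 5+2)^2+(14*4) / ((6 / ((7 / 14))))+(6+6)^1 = 2837 / 75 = 37.83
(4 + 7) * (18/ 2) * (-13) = -1287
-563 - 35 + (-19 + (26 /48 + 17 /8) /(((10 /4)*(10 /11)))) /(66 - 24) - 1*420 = -458291 /450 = -1018.42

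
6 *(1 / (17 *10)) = 3 / 85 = 0.04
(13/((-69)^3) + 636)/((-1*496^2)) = -208931711/80818470144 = -0.00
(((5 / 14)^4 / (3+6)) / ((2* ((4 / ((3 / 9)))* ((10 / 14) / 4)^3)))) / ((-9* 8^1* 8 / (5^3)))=-625 / 217728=-0.00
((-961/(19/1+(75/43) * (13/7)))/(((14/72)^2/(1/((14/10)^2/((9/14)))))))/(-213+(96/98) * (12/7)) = 1004148900/566068069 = 1.77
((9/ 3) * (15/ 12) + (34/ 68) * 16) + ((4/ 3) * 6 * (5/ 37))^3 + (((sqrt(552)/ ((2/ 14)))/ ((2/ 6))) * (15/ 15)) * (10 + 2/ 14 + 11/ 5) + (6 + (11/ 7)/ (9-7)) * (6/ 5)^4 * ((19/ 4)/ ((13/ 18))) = 243277149837/ 2304711500 + 2592 * sqrt(138)/ 5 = 6195.38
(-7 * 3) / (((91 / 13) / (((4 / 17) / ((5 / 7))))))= -84 / 85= -0.99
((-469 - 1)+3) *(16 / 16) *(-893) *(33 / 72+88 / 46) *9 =1637680737 / 184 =8900438.79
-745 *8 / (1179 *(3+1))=-1490 / 1179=-1.26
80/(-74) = -40/37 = -1.08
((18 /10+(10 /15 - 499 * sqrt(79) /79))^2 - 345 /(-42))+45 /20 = 1576942603 /497700 - 36926 * sqrt(79) /1185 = 2891.49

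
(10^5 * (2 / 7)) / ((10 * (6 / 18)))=60000 / 7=8571.43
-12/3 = -4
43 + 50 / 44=971 / 22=44.14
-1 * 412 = -412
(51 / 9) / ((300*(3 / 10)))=17 / 270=0.06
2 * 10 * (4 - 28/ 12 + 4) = 113.33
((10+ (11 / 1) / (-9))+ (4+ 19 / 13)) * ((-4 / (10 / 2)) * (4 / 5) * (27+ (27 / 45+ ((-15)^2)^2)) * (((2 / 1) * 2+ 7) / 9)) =-24753587936 / 43875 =-564184.34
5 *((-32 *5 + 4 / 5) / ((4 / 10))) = -1990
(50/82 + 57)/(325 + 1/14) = 33068/186591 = 0.18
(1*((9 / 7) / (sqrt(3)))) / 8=3*sqrt(3) / 56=0.09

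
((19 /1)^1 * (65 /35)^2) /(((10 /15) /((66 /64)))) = 317889 /3136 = 101.37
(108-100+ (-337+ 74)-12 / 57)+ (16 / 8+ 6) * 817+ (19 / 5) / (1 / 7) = 6307.39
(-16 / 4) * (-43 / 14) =86 / 7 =12.29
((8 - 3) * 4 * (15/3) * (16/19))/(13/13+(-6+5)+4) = 400/19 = 21.05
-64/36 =-16/9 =-1.78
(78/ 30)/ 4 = 13/ 20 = 0.65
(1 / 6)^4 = 1 / 1296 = 0.00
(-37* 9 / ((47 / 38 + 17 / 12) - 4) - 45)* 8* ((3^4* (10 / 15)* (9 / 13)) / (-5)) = -241479792 / 19955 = -12101.22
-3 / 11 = -0.27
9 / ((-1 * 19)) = -9 / 19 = -0.47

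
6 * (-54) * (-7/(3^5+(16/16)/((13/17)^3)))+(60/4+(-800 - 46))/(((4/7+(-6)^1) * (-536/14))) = 112523628/21433501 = 5.25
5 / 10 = 1 / 2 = 0.50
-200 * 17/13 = -3400/13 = -261.54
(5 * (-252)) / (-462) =30 / 11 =2.73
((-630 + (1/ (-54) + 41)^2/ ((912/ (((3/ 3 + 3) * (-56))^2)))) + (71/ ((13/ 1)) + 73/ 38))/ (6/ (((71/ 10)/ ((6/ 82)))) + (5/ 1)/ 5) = 288641100263495/ 3339448398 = 86433.77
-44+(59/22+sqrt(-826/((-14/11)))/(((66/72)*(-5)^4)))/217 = -209997/4774+12*sqrt(649)/1491875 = -43.99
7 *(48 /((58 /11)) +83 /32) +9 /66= 837227 /10208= 82.02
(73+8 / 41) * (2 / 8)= 3001 / 164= 18.30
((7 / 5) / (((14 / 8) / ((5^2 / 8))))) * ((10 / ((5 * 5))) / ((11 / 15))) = 15 / 11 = 1.36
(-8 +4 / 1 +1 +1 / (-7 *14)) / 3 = -295 / 294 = -1.00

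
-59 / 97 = -0.61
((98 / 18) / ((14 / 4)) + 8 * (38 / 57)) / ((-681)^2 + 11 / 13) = 403 / 27130068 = 0.00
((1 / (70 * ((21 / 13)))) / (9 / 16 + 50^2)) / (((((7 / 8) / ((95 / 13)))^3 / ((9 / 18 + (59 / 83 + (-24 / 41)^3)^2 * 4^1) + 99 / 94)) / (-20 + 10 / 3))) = -46714309652205539107840000 / 524340059491418529072072723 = -0.09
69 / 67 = 1.03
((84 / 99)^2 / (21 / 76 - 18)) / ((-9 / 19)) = 1132096 / 13201947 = 0.09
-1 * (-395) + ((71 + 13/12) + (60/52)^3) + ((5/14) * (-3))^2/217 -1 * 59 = 28707368068/70082103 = 409.62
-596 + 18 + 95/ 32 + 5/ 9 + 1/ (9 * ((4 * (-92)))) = -1268443/ 2208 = -574.48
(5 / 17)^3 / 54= 125 / 265302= 0.00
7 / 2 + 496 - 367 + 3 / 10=664 / 5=132.80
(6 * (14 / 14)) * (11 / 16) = 33 / 8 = 4.12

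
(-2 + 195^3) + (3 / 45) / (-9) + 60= 1001015954 / 135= 7414932.99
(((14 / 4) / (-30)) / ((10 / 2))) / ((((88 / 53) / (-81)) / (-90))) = -90153 / 880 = -102.45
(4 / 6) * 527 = 1054 / 3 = 351.33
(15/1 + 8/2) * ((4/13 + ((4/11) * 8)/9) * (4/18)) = 30856/11583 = 2.66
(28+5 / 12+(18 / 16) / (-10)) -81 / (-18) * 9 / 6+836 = 209053 / 240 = 871.05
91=91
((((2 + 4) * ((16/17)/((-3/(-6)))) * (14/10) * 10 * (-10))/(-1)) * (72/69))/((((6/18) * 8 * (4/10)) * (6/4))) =403200/391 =1031.20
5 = 5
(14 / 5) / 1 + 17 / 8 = 197 / 40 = 4.92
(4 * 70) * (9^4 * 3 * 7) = 38578680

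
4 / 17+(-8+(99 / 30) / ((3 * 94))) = -123893 / 15980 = -7.75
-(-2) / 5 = 2 / 5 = 0.40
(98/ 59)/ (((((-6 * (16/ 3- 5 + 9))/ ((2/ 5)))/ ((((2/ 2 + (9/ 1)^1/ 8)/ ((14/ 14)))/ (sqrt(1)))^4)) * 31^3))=-584647/ 71994122240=-0.00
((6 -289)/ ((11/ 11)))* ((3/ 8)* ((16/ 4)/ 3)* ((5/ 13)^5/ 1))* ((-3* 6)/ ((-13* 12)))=-2653125/ 19307236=-0.14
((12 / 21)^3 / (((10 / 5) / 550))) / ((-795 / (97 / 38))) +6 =6046498 / 1036203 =5.84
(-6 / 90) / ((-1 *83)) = 1 / 1245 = 0.00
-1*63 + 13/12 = -743/12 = -61.92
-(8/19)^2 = -64/361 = -0.18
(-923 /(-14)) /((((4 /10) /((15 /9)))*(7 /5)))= 115375 /588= 196.22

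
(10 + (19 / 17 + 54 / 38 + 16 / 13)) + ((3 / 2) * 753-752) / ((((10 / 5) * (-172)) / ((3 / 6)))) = 76387323 / 5777824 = 13.22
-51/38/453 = -17/5738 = -0.00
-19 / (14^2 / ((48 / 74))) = -114 / 1813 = -0.06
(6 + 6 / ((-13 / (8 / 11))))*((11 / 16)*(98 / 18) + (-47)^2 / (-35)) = -2693079 / 8008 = -336.30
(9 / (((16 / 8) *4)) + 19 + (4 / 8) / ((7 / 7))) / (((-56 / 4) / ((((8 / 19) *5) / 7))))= -825 / 1862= -0.44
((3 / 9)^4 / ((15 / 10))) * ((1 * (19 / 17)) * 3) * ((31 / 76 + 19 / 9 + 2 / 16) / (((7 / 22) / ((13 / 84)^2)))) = 6724003 / 1224230112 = 0.01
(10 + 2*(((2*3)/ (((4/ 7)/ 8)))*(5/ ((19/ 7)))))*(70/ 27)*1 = 424900/ 513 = 828.27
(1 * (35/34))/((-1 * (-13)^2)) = -35/5746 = -0.01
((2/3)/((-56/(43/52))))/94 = -43/410592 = -0.00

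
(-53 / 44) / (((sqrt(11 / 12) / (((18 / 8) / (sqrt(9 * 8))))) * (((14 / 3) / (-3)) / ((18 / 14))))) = 12879 * sqrt(66) / 379456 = 0.28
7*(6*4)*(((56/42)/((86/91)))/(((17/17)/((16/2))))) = 81536/43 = 1896.19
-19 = -19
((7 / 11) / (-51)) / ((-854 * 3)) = 1 / 205326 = 0.00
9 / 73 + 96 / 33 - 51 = -38518 / 803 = -47.97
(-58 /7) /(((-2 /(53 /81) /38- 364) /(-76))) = -4438856 /2566403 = -1.73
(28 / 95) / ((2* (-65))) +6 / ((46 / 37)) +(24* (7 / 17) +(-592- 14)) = -1427634599 / 2414425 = -591.29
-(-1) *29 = 29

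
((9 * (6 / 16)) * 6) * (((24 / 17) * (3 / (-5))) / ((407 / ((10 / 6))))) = -486 / 6919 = -0.07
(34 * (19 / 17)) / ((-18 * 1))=-19 / 9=-2.11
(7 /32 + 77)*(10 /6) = 12355 /96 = 128.70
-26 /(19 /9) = -234 /19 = -12.32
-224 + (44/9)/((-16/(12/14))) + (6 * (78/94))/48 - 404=-4959937/7896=-628.16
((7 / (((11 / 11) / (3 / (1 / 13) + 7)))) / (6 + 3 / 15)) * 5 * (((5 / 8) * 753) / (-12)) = -10184.22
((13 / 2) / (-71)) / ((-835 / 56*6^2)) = 91 / 533565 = 0.00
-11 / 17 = -0.65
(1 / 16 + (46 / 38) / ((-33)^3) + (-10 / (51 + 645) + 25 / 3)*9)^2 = 563605017460367917225 / 100375287515230464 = 5614.98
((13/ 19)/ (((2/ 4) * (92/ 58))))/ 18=377/ 7866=0.05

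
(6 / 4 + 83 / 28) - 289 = -7967 / 28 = -284.54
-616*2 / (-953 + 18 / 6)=616 / 475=1.30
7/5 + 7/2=49/10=4.90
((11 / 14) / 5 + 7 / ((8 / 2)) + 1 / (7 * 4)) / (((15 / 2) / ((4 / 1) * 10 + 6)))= 6256 / 525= 11.92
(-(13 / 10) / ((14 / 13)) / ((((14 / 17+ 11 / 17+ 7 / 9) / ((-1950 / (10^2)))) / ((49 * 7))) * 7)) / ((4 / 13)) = 91766493 / 55040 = 1667.27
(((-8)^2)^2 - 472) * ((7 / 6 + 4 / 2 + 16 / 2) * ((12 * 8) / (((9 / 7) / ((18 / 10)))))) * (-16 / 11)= -435111936 / 55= -7911126.11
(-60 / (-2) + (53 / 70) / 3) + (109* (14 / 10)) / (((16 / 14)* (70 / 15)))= 98893 / 1680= 58.86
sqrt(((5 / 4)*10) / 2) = 5 / 2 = 2.50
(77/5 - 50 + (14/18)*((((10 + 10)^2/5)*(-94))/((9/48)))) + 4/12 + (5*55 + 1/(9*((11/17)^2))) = -505618486/16335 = -30953.08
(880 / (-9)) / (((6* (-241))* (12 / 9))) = 110 / 2169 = 0.05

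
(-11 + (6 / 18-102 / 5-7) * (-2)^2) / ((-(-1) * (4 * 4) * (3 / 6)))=-1789 / 120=-14.91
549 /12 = 183 /4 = 45.75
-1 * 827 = -827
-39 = -39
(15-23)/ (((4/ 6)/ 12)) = -144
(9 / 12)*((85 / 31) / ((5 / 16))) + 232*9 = 64932 / 31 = 2094.58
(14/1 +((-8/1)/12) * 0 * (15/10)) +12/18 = 44/3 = 14.67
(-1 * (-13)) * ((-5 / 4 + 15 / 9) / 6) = 65 / 72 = 0.90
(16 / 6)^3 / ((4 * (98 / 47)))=3008 / 1323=2.27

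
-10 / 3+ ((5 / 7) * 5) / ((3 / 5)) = 55 / 21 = 2.62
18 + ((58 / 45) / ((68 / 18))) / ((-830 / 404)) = 629092 / 35275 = 17.83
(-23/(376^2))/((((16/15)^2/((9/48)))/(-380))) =1474875/144769024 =0.01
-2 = -2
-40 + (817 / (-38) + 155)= 187 / 2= 93.50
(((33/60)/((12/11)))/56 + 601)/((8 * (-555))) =-8077561/59673600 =-0.14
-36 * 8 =-288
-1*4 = -4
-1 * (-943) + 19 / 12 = 11335 / 12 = 944.58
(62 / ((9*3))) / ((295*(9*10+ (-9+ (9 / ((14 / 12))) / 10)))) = 0.00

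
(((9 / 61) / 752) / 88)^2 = 81 / 16295237533696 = 0.00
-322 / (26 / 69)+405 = -5844 / 13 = -449.54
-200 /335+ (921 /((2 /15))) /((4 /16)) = 1851170 /67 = 27629.40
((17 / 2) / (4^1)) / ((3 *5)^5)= 17 / 6075000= 0.00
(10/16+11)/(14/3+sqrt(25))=1.20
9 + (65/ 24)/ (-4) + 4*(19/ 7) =12889/ 672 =19.18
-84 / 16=-21 / 4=-5.25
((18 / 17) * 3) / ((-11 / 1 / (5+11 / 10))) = -1647 / 935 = -1.76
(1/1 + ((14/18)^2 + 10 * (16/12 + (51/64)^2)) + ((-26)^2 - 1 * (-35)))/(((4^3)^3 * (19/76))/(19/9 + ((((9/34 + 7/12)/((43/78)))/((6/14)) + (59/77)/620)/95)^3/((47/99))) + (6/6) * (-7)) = 51339475515872073521333531279437132901/2175789060908384481212258036437982742528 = 0.02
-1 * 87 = -87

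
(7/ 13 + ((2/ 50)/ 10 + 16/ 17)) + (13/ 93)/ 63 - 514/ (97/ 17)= -2781920120617/ 31399845750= -88.60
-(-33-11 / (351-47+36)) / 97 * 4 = 1.36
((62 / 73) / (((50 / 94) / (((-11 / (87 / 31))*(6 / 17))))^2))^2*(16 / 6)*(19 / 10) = 308408189370491133240064 / 1844525616802318359375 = 167.20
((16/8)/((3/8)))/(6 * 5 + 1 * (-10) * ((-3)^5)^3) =4/107616825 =0.00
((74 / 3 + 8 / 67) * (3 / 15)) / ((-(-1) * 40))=0.12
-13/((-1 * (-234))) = -0.06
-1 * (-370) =370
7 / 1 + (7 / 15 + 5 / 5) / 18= 956 / 135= 7.08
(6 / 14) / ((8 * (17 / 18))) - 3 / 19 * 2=-0.26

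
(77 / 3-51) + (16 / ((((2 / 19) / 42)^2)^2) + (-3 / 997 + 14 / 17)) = 20619441595803949 / 50847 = 405519334391.49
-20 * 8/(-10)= 16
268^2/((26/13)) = 35912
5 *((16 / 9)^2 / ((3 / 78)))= 410.86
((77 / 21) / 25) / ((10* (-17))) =-11 / 12750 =-0.00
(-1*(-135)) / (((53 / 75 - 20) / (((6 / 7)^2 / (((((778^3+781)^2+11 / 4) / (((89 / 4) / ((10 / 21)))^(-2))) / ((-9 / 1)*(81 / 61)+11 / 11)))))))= 57715200000 / 496350311266171683940651734023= 0.00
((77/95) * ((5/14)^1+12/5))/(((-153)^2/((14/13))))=14861/144550575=0.00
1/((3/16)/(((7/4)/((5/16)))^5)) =275365888/9375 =29372.36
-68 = -68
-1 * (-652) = 652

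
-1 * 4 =-4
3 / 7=0.43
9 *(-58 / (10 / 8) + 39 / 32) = -65061 / 160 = -406.63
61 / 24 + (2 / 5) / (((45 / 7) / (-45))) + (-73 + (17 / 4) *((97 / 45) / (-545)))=-73.28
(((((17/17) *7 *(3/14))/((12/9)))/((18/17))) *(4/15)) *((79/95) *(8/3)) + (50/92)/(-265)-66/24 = -44269289/20844900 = -2.12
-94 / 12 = -7.83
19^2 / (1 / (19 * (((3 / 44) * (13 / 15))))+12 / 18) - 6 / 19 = 231.49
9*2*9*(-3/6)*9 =-729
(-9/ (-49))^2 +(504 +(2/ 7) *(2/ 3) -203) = 2169718/ 7203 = 301.22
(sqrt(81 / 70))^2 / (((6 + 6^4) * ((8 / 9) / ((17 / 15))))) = 1377 / 1215200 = 0.00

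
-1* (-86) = 86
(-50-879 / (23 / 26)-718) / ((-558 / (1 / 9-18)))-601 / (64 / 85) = -15261163 / 17856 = -854.68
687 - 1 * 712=-25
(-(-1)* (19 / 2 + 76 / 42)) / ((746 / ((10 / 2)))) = 0.08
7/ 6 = 1.17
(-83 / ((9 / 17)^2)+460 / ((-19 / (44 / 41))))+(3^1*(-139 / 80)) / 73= -118726140203 / 368498160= -322.19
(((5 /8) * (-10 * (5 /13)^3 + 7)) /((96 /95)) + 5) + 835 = 1424039915 /1687296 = 843.98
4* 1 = 4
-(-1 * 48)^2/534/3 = -128/89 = -1.44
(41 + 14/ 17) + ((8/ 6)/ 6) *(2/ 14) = 44827/ 1071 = 41.86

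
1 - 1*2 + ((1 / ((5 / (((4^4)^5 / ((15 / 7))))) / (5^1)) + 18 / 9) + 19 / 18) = 46179488366777 / 90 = 513105426297.52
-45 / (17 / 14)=-630 / 17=-37.06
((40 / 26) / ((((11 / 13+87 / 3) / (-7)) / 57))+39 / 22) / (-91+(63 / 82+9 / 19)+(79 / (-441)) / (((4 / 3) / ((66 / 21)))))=32149410237 / 154261949666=0.21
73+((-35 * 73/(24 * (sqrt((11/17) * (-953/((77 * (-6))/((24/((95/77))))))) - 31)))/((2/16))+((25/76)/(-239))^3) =5110 * sqrt(16930045)/4530249+2748473133847540241263/27149169744430261056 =105.88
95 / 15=19 / 3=6.33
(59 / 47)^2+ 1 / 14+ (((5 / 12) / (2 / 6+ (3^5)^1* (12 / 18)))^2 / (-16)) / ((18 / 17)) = 27837152673793 / 16899122290176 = 1.65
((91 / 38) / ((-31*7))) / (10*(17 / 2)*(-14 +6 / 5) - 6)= 13 / 1288732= 0.00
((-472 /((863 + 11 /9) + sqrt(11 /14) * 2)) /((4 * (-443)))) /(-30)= -4818471 /469003220645 + 1593 * sqrt(154) /938006441290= -0.00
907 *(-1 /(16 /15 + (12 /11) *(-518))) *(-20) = -748275 /23266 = -32.16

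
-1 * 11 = -11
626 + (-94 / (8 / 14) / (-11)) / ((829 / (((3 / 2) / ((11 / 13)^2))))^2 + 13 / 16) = 4434341273123974 / 7083611176631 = 626.00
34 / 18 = 17 / 9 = 1.89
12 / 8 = 3 / 2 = 1.50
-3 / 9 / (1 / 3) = -1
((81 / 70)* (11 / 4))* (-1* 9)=-8019 / 280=-28.64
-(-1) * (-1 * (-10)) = 10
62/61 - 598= -36416/61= -596.98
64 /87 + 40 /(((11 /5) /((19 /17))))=342568 /16269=21.06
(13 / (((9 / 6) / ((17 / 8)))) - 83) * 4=-775 / 3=-258.33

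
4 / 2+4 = 6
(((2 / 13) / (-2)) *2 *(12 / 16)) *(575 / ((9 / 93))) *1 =-17825 / 26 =-685.58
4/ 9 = 0.44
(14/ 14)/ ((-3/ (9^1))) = -3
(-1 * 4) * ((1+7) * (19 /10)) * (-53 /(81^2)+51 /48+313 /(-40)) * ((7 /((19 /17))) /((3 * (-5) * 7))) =-60413597 /2460375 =-24.55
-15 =-15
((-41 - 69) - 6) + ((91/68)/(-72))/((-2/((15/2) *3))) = -251961/2176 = -115.79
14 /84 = 1 /6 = 0.17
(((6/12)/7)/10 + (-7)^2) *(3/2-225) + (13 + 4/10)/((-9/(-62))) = -10860.79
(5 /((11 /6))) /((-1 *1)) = -30 /11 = -2.73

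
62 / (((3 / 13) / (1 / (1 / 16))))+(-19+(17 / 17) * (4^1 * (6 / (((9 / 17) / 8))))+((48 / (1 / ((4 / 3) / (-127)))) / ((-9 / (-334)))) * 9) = 1704601 / 381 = 4474.02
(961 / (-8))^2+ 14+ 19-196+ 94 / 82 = 37439657 / 2624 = 14268.16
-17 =-17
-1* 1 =-1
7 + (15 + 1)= 23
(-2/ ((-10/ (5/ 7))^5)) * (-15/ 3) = -5/ 268912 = -0.00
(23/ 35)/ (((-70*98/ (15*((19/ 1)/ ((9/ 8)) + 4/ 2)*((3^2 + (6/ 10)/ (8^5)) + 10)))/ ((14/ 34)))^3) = -2022812330588335067/ 91235891576108482560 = -0.02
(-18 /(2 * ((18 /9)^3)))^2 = 81 /64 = 1.27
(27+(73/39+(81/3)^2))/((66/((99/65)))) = 29557/1690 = 17.49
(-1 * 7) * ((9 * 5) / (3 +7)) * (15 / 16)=-945 / 32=-29.53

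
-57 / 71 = -0.80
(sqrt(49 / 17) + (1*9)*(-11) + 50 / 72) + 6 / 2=-3431 / 36 + 7*sqrt(17) / 17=-93.61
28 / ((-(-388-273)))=28 / 661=0.04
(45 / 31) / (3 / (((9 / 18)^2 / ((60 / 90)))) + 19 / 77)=693 / 3937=0.18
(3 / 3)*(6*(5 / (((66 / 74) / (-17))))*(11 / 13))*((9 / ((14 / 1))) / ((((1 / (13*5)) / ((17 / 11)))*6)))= -801975 / 154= -5207.63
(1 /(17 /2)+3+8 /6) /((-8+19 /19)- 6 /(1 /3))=-227 /1275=-0.18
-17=-17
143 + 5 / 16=2293 / 16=143.31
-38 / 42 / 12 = -19 / 252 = -0.08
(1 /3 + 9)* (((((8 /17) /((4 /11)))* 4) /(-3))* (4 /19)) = -3.39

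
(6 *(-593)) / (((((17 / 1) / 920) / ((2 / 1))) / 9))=-3465910.59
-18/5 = -3.60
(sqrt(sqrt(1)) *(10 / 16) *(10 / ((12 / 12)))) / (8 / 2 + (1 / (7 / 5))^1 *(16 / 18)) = 1.35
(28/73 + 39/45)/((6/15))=1369/438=3.13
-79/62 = -1.27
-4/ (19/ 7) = -28/ 19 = -1.47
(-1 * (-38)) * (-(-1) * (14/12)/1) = 44.33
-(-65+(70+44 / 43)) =-259 / 43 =-6.02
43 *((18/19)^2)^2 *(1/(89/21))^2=1.93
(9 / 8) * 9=81 / 8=10.12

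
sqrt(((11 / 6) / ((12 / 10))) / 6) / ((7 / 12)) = sqrt(330) / 21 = 0.87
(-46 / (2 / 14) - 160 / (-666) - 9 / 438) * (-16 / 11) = 125154520 / 267399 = 468.04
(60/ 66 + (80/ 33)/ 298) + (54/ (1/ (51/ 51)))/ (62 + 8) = 26419/ 15645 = 1.69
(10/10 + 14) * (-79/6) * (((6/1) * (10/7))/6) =-1975/7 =-282.14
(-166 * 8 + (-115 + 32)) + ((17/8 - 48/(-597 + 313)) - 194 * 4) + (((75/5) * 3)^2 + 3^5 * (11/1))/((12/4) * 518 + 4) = -2181.69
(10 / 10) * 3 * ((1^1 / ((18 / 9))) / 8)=3 / 16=0.19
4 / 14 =2 / 7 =0.29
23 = 23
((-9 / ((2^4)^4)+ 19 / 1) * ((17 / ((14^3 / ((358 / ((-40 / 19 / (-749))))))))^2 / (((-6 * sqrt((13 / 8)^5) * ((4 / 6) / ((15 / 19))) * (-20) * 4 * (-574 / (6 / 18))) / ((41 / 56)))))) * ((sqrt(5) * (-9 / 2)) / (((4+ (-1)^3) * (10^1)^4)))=300979349783627799 * sqrt(130) / 2775352601183518720000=0.00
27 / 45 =3 / 5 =0.60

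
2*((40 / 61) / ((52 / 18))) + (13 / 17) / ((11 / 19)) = 263191 / 148291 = 1.77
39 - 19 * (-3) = 96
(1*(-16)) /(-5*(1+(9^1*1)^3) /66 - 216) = 528 /8953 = 0.06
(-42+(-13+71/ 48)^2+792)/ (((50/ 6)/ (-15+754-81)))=669123161/ 9600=69700.33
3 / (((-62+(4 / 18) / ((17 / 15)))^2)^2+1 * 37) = 20295603 / 98706541803253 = 0.00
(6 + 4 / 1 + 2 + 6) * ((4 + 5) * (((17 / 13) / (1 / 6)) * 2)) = 33048 / 13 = 2542.15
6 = 6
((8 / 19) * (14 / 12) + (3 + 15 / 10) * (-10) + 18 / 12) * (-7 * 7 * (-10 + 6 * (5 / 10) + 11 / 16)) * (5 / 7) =-17332105 / 1824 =-9502.25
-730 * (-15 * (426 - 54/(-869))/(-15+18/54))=-3040661700/9559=-318094.12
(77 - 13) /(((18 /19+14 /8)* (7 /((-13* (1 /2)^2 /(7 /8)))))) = -126464 /10045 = -12.59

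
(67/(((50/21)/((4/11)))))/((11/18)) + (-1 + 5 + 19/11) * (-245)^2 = 1039983777/3025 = 343796.29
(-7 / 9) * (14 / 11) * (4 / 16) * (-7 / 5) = 343 / 990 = 0.35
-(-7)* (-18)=-126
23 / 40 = 0.58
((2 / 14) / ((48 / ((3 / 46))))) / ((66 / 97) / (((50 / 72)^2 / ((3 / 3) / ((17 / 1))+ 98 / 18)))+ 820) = 1030625 / 4395247799936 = 0.00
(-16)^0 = 1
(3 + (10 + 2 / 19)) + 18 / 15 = 14.31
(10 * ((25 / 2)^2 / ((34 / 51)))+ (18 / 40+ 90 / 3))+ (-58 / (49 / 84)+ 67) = 81962 / 35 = 2341.77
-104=-104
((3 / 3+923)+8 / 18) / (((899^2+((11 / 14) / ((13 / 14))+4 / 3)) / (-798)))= -7192640 / 7879981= -0.91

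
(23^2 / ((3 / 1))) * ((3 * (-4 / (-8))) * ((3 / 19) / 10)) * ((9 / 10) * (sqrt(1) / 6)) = 4761 / 7600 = 0.63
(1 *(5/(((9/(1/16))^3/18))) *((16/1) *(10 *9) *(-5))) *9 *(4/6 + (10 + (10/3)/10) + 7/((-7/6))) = -625/64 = -9.77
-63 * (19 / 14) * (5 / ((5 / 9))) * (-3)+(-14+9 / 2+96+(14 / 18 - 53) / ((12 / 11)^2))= 2351.12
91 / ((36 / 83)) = 7553 / 36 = 209.81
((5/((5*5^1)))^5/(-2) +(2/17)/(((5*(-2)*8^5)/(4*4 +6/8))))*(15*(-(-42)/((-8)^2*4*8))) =-72827181/1426063360000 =-0.00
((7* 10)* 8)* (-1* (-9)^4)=-3674160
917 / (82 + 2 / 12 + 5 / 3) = 5502 / 503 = 10.94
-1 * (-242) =242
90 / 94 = 45 / 47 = 0.96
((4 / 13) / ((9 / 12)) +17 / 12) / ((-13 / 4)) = -95 / 169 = -0.56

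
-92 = -92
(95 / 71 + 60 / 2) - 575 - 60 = -42860 / 71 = -603.66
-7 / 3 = -2.33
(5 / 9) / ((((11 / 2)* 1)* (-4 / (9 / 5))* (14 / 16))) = -4 / 77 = -0.05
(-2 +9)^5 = 16807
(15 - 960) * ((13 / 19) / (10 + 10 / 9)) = -22113 / 380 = -58.19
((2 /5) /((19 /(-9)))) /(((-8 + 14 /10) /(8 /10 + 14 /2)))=234 /1045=0.22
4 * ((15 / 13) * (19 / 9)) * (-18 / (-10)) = 228 / 13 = 17.54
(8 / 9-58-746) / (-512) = 1807 / 1152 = 1.57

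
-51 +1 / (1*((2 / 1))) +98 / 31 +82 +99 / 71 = 158717 / 4402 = 36.06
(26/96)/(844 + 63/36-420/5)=13/36564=0.00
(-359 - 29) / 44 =-97 / 11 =-8.82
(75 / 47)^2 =5625 / 2209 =2.55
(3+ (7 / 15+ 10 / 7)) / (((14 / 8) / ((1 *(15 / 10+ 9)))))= 1028 / 35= 29.37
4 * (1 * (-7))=-28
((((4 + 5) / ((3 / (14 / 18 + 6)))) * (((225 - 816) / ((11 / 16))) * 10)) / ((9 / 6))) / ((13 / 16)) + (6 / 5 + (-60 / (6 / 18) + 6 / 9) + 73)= -143524.81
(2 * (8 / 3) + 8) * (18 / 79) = 240 / 79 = 3.04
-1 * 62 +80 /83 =-5066 /83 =-61.04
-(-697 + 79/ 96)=66833/ 96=696.18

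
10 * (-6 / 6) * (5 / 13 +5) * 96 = -67200 / 13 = -5169.23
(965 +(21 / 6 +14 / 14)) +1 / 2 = 970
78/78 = 1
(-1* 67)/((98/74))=-2479/49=-50.59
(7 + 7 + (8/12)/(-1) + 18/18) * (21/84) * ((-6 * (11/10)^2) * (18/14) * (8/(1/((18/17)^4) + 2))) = -4915711152/51357775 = -95.72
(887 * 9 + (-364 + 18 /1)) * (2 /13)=15274 /13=1174.92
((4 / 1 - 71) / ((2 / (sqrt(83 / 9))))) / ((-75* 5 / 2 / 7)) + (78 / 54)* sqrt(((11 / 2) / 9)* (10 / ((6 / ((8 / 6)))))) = 13* sqrt(110) / 81 + 469* sqrt(83) / 1125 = 5.48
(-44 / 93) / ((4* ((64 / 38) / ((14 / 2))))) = -0.49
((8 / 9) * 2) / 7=16 / 63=0.25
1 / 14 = 0.07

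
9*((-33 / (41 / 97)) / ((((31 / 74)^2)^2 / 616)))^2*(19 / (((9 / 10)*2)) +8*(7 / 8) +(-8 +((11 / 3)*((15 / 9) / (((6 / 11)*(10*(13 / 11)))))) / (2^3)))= 3957136225996001790624743207424 / 18638227841198173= 212312901189516.43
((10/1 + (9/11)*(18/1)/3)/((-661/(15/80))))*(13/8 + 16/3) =-6847/232672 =-0.03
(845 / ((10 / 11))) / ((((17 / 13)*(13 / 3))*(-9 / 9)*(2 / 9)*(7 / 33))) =-1656369 / 476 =-3479.77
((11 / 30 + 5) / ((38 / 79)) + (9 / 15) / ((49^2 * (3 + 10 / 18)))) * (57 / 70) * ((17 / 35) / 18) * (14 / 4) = 0.86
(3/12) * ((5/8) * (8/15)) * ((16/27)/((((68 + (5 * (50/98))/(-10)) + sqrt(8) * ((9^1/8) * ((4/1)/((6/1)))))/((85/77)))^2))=9255952470800/703825840010525067 - 1228461085600 * sqrt(2)/2111477520031575201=0.00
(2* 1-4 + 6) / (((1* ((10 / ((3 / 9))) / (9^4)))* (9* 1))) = 486 / 5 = 97.20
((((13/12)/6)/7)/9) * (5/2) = 65/9072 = 0.01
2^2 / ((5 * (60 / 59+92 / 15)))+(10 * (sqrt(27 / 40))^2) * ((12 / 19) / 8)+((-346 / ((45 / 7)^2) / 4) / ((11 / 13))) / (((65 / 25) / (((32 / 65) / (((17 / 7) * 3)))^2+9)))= -46631587634163607 / 5886197708391000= -7.92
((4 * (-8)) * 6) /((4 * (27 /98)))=-1568 /9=-174.22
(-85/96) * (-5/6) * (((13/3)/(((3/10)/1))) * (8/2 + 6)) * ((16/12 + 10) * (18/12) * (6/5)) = 469625/216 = 2174.19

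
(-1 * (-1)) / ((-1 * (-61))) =1 / 61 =0.02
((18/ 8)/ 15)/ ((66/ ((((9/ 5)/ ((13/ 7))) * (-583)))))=-3339/ 2600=-1.28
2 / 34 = 1 / 17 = 0.06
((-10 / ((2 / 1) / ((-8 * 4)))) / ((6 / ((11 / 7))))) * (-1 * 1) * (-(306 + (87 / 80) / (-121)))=987331 / 77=12822.48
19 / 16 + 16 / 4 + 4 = 147 / 16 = 9.19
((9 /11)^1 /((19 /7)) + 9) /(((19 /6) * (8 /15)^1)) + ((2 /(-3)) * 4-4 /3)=5986 /3971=1.51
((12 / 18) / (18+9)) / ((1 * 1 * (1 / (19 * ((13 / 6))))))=1.02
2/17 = 0.12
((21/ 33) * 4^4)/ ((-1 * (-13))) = 1792/ 143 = 12.53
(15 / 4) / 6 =5 / 8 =0.62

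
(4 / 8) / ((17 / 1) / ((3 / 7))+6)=3 / 274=0.01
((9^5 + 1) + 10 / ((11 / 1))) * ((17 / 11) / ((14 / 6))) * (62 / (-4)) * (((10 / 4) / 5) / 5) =-51347718 / 847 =-60623.04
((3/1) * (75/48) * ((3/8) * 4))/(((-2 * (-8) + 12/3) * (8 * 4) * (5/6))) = 27/2048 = 0.01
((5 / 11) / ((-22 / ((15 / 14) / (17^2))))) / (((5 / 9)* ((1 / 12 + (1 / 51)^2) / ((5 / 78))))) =-2025 / 19181162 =-0.00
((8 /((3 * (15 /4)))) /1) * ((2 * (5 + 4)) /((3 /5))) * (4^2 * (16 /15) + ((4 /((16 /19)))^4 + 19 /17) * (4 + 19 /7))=1573125089 /21420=73441.88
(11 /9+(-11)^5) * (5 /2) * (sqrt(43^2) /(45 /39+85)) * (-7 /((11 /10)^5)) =115091112500 /131769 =873430.87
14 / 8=7 / 4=1.75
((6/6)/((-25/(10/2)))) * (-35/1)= 7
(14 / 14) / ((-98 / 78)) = -39 / 49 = -0.80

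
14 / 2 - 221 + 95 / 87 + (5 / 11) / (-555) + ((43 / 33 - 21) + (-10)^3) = -1232.61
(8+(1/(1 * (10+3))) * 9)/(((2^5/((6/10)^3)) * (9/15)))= 1017/10400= 0.10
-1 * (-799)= 799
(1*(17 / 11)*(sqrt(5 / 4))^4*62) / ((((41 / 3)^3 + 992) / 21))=1494045 / 1684408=0.89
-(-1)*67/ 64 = 67/ 64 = 1.05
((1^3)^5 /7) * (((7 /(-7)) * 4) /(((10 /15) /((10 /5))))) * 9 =-108 /7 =-15.43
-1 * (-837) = 837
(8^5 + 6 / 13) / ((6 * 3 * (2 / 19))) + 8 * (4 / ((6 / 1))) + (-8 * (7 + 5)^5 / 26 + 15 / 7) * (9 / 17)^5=32829382373765 / 2325725766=14115.76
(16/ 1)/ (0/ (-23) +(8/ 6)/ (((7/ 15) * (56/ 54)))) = 784/ 135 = 5.81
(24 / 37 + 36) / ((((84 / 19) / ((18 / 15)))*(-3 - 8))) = -12882 / 14245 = -0.90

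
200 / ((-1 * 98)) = -100 / 49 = -2.04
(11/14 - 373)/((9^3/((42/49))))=-193/441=-0.44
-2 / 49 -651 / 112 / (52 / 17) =-79133 / 40768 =-1.94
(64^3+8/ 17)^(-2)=289/ 19860000079936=0.00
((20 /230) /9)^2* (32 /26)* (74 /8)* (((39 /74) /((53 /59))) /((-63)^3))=-472 /189285328953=-0.00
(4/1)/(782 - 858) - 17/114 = -23/114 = -0.20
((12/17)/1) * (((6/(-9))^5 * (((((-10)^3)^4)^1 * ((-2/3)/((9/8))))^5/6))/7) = 67108864000000000000000000000000000000000000000000000000000000000000/414927343719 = 161736422088990921280441000000000000000000000000000000000.00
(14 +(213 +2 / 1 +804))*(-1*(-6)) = 6198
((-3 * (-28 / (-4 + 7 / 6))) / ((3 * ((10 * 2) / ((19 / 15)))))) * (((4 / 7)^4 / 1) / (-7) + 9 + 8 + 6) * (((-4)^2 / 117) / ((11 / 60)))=-187898752 / 17510493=-10.73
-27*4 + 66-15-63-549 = -669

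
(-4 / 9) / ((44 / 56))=-56 / 99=-0.57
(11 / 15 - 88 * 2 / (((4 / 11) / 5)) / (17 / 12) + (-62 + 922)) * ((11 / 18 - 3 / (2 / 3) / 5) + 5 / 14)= -9292859 / 160650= -57.85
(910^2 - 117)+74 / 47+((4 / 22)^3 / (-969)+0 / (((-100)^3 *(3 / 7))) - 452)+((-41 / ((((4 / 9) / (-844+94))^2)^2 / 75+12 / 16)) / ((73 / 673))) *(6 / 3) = 106771653210419342389116467602301 / 129181456656599532473626701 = 826524.61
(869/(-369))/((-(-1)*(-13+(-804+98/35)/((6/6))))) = 4345/1502199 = 0.00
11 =11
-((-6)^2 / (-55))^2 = -1296 / 3025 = -0.43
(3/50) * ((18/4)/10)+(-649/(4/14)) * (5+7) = -27257973/1000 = -27257.97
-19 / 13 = -1.46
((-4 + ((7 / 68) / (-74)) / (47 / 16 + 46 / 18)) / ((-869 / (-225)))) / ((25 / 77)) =-17912538 / 5615083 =-3.19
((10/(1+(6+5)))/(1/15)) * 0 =0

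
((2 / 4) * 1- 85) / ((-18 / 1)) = 4.69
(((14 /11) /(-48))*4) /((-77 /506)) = 23 /33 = 0.70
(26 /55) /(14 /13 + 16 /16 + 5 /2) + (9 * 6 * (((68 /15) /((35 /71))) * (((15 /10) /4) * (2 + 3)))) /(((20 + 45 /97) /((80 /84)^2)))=5267655748 /127319885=41.37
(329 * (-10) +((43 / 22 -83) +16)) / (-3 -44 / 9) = 664299 / 1562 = 425.29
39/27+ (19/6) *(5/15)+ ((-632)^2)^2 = 319079063557/2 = 159539531778.50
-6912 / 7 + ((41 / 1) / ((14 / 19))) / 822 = -11362549 / 11508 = -987.36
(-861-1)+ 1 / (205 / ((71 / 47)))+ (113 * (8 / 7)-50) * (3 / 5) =-54934419 / 67445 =-814.51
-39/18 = -13/6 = -2.17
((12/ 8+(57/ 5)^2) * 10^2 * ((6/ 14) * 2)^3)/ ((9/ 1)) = 45072/ 49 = 919.84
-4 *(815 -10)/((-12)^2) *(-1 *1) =805/36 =22.36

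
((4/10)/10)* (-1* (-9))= 9/25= 0.36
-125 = -125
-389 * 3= -1167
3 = 3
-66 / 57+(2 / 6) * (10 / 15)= -160 / 171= -0.94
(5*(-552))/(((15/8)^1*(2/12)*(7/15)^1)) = -132480/7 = -18925.71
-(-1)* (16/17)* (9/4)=36/17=2.12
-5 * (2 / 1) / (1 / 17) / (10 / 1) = -17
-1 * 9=-9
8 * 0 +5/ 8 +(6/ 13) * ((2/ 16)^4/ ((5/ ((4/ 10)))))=208003/ 332800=0.63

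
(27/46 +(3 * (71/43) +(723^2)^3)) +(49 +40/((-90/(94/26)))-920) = 33055363153232161581607/231426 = 142833403132025621.93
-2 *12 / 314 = -0.08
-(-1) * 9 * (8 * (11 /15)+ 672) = 30504 /5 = 6100.80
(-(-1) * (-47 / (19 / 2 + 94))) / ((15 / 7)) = -658 / 3105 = -0.21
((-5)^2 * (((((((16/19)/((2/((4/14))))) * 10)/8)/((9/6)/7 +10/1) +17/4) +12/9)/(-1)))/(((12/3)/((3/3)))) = -4562975/130416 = -34.99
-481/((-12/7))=3367/12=280.58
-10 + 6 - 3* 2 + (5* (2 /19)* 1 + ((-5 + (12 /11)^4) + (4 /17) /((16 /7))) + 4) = -169383847 /18916172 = -8.95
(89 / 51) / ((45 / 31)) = 1.20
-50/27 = -1.85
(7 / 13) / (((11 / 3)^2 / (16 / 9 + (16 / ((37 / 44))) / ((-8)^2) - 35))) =-76748 / 58201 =-1.32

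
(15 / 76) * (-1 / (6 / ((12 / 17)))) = -0.02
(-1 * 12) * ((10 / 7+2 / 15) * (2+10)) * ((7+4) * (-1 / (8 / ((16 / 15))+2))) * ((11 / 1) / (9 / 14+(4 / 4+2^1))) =1270016 / 1615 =786.39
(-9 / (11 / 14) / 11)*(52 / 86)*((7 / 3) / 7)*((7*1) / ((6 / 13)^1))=-16562 / 5203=-3.18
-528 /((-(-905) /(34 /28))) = -4488 /6335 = -0.71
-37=-37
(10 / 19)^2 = 100 / 361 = 0.28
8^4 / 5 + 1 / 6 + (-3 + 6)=24671 / 30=822.37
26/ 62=13/ 31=0.42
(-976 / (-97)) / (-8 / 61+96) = 7442 / 70907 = 0.10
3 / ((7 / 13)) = 5.57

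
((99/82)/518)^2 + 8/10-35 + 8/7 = -298210184771/9021052880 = -33.06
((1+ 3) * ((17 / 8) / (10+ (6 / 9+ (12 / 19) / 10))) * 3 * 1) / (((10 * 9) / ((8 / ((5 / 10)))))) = 646 / 1529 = 0.42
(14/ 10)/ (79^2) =7/ 31205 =0.00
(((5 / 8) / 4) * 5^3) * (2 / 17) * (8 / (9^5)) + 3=6023623 / 2007666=3.00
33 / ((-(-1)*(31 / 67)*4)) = 2211 / 124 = 17.83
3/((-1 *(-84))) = 0.04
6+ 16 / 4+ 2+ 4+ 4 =20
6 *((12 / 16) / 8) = 9 / 16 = 0.56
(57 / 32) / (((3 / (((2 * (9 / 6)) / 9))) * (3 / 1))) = 19 / 288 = 0.07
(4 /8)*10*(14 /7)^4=80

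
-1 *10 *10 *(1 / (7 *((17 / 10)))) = -1000 / 119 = -8.40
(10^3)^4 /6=500000000000 /3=166666666666.67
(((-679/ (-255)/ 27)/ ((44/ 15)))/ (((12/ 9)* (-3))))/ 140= -97/ 1615680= -0.00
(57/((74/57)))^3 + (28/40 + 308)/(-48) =685876823043/8104480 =84629.34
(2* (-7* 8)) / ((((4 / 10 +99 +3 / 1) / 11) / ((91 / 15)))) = -7007 / 96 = -72.99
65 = 65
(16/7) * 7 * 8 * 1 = 128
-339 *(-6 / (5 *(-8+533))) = 678 / 875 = 0.77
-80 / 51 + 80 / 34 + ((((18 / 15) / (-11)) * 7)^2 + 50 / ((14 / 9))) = 36188623 / 1079925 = 33.51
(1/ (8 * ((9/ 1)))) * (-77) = -1.07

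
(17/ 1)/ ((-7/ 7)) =-17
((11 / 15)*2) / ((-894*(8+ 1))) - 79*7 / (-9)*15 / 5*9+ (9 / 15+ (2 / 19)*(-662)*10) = 1103854669 / 1146555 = 962.76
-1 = -1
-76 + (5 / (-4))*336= -496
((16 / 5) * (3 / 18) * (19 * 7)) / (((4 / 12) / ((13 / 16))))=1729 / 10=172.90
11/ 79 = 0.14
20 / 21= 0.95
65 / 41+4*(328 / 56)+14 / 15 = 111703 / 4305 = 25.95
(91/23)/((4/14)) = 637/46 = 13.85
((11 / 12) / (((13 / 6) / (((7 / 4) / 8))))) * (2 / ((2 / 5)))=385 / 832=0.46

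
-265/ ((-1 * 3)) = 265/ 3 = 88.33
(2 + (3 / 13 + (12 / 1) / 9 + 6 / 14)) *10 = 10900 / 273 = 39.93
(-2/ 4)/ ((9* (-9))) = 1/ 162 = 0.01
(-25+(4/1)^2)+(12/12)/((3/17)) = -10/3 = -3.33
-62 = -62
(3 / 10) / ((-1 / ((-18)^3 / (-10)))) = -4374 / 25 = -174.96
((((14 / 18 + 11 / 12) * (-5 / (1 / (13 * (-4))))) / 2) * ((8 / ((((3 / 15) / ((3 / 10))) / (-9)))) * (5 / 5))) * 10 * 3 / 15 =-47580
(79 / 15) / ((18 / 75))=21.94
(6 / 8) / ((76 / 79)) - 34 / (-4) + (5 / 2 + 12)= 7229 / 304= 23.78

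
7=7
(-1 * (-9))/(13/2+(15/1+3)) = 18/49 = 0.37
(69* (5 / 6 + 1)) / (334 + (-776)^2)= 253 / 1205020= 0.00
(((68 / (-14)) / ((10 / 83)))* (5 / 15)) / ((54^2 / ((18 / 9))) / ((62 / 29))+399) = -43741 / 3518550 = -0.01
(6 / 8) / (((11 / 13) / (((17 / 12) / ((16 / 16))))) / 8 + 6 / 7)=1547 / 1922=0.80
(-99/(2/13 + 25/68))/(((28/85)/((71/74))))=-132039765/238798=-552.93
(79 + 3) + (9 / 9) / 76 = 6233 / 76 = 82.01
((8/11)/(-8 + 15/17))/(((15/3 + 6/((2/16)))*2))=-68/70543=-0.00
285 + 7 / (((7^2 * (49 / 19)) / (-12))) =97527 / 343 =284.34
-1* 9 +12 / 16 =-33 / 4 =-8.25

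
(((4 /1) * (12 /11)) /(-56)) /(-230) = 3 /8855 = 0.00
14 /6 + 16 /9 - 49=-404 /9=-44.89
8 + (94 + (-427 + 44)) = -281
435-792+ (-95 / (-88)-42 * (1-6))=-12841 / 88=-145.92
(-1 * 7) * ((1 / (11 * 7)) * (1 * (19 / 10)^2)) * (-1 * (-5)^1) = -361 / 220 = -1.64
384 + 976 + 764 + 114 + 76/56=31351/14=2239.36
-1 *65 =-65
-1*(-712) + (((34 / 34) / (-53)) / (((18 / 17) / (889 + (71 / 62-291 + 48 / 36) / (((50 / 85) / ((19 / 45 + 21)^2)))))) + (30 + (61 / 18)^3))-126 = 3341797118777 / 718648200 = 4650.12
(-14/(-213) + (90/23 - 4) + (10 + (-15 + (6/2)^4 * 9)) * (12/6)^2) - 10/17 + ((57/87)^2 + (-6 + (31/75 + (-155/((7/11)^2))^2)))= 628074264375717181/4204211205075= 149391.70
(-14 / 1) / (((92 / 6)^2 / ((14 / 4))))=-441 / 2116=-0.21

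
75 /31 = 2.42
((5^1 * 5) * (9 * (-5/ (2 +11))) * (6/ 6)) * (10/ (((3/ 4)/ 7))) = -105000/ 13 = -8076.92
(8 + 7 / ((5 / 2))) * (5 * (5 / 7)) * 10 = 2700 / 7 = 385.71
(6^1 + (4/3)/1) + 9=49/3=16.33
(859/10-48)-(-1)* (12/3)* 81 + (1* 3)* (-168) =-1421/10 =-142.10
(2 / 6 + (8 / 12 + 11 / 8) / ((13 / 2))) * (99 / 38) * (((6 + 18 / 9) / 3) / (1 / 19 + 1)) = 4.27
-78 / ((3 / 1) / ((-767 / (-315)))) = -19942 / 315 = -63.31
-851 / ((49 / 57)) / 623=-48507 / 30527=-1.59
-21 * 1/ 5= -21/ 5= -4.20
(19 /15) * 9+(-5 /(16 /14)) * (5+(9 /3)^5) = -5368 /5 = -1073.60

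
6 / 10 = 3 / 5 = 0.60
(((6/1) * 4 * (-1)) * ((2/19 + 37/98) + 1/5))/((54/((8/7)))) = -33904/97755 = -0.35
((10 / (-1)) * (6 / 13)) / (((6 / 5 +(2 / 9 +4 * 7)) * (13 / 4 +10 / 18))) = -24300 / 589511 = -0.04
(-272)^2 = 73984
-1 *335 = -335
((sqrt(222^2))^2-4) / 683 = 49280 / 683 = 72.15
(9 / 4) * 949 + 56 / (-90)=384233 / 180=2134.63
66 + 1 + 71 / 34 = 2349 / 34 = 69.09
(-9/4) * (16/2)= -18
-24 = -24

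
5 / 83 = 0.06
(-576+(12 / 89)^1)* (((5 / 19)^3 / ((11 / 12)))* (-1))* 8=615024000 / 6714961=91.59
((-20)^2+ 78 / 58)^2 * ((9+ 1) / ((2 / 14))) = 11275436.94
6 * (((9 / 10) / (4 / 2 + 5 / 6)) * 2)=324 / 85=3.81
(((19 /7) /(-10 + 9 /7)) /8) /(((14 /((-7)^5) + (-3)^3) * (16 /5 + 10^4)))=228095 /1582333784832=0.00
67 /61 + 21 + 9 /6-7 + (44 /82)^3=140864081 /8408362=16.75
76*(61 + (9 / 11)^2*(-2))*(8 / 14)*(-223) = -489390448 / 847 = -577792.74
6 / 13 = 0.46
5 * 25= 125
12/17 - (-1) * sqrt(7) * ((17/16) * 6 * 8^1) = 12/17+ 51 * sqrt(7) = 135.64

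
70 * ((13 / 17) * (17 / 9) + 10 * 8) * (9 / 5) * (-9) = -92358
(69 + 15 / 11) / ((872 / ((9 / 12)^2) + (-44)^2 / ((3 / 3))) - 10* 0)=3483 / 172568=0.02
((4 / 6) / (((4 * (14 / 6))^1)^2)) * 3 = 9 / 392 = 0.02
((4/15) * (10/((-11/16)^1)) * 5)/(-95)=128/627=0.20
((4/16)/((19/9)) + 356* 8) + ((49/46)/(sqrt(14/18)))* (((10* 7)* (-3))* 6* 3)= 216457/76-39690* sqrt(7)/23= -1717.53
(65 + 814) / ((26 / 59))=51861 / 26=1994.65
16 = 16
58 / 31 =1.87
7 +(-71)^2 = 5048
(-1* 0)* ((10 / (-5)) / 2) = 0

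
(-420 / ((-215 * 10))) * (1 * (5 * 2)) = 84 / 43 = 1.95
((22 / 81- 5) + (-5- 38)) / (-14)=1933 / 567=3.41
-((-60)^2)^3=-46656000000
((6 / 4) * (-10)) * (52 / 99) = -260 / 33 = -7.88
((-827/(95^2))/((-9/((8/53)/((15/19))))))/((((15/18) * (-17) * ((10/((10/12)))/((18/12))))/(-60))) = 6616/6419625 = 0.00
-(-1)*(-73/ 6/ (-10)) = 73/ 60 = 1.22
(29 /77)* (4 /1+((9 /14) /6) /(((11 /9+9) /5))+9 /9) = 377435 /198352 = 1.90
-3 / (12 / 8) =-2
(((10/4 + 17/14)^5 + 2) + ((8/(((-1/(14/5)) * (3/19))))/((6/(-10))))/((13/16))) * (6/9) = 3932597132/5899257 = 666.63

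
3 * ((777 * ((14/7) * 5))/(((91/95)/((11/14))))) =1739925/91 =19120.05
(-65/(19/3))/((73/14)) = -2730/1387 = -1.97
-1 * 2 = -2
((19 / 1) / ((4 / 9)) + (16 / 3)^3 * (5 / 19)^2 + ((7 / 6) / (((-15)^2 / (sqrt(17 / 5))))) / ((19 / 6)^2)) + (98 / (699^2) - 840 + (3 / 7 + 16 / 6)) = -11610803970797 / 14816336724 + 14 * sqrt(85) / 135375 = -783.65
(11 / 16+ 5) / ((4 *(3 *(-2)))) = -91 / 384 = -0.24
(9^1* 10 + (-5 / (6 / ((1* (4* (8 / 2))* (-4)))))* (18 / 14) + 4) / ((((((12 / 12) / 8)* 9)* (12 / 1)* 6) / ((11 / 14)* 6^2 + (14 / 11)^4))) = 3604990540 / 58110129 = 62.04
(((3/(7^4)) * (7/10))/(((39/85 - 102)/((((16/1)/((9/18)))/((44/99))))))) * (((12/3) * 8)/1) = -6528/328937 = -0.02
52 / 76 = 13 / 19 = 0.68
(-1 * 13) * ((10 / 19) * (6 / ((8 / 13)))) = -2535 / 38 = -66.71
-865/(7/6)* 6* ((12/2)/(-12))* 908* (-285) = -4029204600/7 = -575600657.14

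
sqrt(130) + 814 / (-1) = -814 + sqrt(130) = -802.60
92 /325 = 0.28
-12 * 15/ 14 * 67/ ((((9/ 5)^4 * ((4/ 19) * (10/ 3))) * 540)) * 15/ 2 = -795625/ 489888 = -1.62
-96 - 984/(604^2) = -4377915/45602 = -96.00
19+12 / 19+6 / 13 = 4963 / 247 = 20.09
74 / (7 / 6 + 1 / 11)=58.84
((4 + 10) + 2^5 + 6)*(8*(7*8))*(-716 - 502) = -28374528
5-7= -2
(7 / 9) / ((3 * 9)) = 7 / 243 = 0.03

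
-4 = -4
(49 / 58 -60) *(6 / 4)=-10293 / 116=-88.73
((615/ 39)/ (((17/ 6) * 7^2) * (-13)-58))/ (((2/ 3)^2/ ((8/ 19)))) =-22140/ 2760719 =-0.01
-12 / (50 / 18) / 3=-36 / 25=-1.44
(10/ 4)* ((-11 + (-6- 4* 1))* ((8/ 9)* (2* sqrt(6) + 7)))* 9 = -2940- 840* sqrt(6) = -4997.57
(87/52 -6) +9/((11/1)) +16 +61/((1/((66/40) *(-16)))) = -4570019/2860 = -1597.91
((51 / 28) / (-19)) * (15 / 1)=-765 / 532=-1.44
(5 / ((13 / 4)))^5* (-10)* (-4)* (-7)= -896000000 / 371293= -2413.19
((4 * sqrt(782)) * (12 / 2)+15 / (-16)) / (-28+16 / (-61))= -23.71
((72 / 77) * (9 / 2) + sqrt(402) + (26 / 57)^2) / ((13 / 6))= 2209456 / 1084083 + 6 * sqrt(402) / 13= 11.29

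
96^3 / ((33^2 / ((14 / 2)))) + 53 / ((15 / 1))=10328333 / 1815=5690.54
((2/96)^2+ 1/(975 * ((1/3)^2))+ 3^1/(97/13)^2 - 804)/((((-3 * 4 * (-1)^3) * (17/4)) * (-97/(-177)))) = -334181986273753/11617962220800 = -28.76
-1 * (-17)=17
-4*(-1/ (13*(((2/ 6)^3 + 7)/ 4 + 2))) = 216/ 2639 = 0.08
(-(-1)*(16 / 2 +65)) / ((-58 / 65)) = -4745 / 58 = -81.81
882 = 882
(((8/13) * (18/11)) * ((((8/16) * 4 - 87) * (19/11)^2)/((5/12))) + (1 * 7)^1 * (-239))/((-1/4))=158210620/17303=9143.54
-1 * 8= -8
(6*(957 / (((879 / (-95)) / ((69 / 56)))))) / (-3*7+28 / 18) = 11291643 / 287140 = 39.32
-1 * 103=-103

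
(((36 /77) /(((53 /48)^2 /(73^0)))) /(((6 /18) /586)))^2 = 21262175205064704 /46782661849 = 454488.36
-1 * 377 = -377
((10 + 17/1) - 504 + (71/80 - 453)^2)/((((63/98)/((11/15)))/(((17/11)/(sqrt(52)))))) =155312107559 * sqrt(13)/11232000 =49856.28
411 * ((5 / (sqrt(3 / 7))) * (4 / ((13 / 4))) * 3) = 32880 * sqrt(21) / 13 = 11590.39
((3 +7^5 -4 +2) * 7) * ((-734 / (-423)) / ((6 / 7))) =302258264 / 1269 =238186.18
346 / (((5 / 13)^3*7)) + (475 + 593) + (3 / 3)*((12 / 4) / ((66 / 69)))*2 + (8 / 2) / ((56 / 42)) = 18730532 / 9625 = 1946.03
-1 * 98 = -98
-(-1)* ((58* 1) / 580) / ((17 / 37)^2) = 0.47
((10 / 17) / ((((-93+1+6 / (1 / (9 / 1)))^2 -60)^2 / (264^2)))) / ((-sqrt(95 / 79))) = -0.02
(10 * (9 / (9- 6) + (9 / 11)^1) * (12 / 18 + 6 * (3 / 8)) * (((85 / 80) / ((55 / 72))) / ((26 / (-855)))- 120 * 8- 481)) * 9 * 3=-28127476125 / 6292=-4470355.39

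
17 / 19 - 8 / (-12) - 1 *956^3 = -49802200423 / 57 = -873722814.44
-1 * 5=-5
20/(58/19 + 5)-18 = -2374/153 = -15.52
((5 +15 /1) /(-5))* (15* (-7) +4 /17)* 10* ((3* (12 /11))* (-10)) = -25646400 /187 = -137146.52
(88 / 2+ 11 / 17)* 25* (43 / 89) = 815925 / 1513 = 539.28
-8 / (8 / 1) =-1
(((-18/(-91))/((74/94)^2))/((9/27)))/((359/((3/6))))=59643/44723861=0.00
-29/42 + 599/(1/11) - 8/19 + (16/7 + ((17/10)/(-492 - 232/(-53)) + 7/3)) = 32371568101/4910360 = 6592.50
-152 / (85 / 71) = -10792 / 85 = -126.96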